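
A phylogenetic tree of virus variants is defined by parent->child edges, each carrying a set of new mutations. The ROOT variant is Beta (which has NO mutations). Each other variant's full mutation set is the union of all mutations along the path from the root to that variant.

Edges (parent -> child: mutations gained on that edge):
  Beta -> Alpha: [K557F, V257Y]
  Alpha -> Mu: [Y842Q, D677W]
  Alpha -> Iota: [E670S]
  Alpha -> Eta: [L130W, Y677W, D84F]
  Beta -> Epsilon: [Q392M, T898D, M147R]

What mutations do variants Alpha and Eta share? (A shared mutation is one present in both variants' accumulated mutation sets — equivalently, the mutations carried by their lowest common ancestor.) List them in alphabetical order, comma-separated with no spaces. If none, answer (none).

Accumulating mutations along path to Alpha:
  At Beta: gained [] -> total []
  At Alpha: gained ['K557F', 'V257Y'] -> total ['K557F', 'V257Y']
Mutations(Alpha) = ['K557F', 'V257Y']
Accumulating mutations along path to Eta:
  At Beta: gained [] -> total []
  At Alpha: gained ['K557F', 'V257Y'] -> total ['K557F', 'V257Y']
  At Eta: gained ['L130W', 'Y677W', 'D84F'] -> total ['D84F', 'K557F', 'L130W', 'V257Y', 'Y677W']
Mutations(Eta) = ['D84F', 'K557F', 'L130W', 'V257Y', 'Y677W']
Intersection: ['K557F', 'V257Y'] ∩ ['D84F', 'K557F', 'L130W', 'V257Y', 'Y677W'] = ['K557F', 'V257Y']

Answer: K557F,V257Y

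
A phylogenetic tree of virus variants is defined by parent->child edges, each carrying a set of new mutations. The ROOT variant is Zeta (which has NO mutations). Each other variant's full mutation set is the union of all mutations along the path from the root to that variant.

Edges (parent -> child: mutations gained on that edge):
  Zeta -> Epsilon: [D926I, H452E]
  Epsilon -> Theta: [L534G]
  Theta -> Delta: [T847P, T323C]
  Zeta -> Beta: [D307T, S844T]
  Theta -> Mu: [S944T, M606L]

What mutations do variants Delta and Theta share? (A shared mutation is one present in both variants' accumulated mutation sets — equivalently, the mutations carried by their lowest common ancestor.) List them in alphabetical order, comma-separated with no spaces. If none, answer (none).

Accumulating mutations along path to Delta:
  At Zeta: gained [] -> total []
  At Epsilon: gained ['D926I', 'H452E'] -> total ['D926I', 'H452E']
  At Theta: gained ['L534G'] -> total ['D926I', 'H452E', 'L534G']
  At Delta: gained ['T847P', 'T323C'] -> total ['D926I', 'H452E', 'L534G', 'T323C', 'T847P']
Mutations(Delta) = ['D926I', 'H452E', 'L534G', 'T323C', 'T847P']
Accumulating mutations along path to Theta:
  At Zeta: gained [] -> total []
  At Epsilon: gained ['D926I', 'H452E'] -> total ['D926I', 'H452E']
  At Theta: gained ['L534G'] -> total ['D926I', 'H452E', 'L534G']
Mutations(Theta) = ['D926I', 'H452E', 'L534G']
Intersection: ['D926I', 'H452E', 'L534G', 'T323C', 'T847P'] ∩ ['D926I', 'H452E', 'L534G'] = ['D926I', 'H452E', 'L534G']

Answer: D926I,H452E,L534G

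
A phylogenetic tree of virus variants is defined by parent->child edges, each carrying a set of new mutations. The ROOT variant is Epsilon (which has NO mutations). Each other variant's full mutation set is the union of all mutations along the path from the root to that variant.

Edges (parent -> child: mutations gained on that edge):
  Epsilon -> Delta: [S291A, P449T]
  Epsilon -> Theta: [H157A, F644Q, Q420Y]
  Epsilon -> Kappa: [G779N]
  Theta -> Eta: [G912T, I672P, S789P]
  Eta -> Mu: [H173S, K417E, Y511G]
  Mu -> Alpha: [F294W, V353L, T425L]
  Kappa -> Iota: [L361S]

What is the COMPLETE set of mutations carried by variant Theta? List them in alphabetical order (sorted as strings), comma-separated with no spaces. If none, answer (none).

At Epsilon: gained [] -> total []
At Theta: gained ['H157A', 'F644Q', 'Q420Y'] -> total ['F644Q', 'H157A', 'Q420Y']

Answer: F644Q,H157A,Q420Y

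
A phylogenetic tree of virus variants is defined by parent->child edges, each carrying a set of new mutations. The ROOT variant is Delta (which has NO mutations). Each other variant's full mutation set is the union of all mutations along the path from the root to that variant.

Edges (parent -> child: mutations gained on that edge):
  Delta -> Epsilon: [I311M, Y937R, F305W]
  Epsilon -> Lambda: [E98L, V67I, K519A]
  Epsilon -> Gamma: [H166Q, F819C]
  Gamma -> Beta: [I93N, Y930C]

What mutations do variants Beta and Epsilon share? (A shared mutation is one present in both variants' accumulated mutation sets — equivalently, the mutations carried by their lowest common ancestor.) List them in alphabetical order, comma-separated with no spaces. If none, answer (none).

Answer: F305W,I311M,Y937R

Derivation:
Accumulating mutations along path to Beta:
  At Delta: gained [] -> total []
  At Epsilon: gained ['I311M', 'Y937R', 'F305W'] -> total ['F305W', 'I311M', 'Y937R']
  At Gamma: gained ['H166Q', 'F819C'] -> total ['F305W', 'F819C', 'H166Q', 'I311M', 'Y937R']
  At Beta: gained ['I93N', 'Y930C'] -> total ['F305W', 'F819C', 'H166Q', 'I311M', 'I93N', 'Y930C', 'Y937R']
Mutations(Beta) = ['F305W', 'F819C', 'H166Q', 'I311M', 'I93N', 'Y930C', 'Y937R']
Accumulating mutations along path to Epsilon:
  At Delta: gained [] -> total []
  At Epsilon: gained ['I311M', 'Y937R', 'F305W'] -> total ['F305W', 'I311M', 'Y937R']
Mutations(Epsilon) = ['F305W', 'I311M', 'Y937R']
Intersection: ['F305W', 'F819C', 'H166Q', 'I311M', 'I93N', 'Y930C', 'Y937R'] ∩ ['F305W', 'I311M', 'Y937R'] = ['F305W', 'I311M', 'Y937R']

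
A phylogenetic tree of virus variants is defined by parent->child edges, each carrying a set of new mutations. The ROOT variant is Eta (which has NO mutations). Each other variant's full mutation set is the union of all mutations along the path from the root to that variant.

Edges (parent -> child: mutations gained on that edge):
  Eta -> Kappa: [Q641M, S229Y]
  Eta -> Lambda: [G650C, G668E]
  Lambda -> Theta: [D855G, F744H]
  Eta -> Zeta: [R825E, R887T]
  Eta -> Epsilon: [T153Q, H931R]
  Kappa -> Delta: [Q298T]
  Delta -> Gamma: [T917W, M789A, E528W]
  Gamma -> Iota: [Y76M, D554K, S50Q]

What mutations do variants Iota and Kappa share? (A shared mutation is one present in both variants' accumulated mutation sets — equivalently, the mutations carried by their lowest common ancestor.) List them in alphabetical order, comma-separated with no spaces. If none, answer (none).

Answer: Q641M,S229Y

Derivation:
Accumulating mutations along path to Iota:
  At Eta: gained [] -> total []
  At Kappa: gained ['Q641M', 'S229Y'] -> total ['Q641M', 'S229Y']
  At Delta: gained ['Q298T'] -> total ['Q298T', 'Q641M', 'S229Y']
  At Gamma: gained ['T917W', 'M789A', 'E528W'] -> total ['E528W', 'M789A', 'Q298T', 'Q641M', 'S229Y', 'T917W']
  At Iota: gained ['Y76M', 'D554K', 'S50Q'] -> total ['D554K', 'E528W', 'M789A', 'Q298T', 'Q641M', 'S229Y', 'S50Q', 'T917W', 'Y76M']
Mutations(Iota) = ['D554K', 'E528W', 'M789A', 'Q298T', 'Q641M', 'S229Y', 'S50Q', 'T917W', 'Y76M']
Accumulating mutations along path to Kappa:
  At Eta: gained [] -> total []
  At Kappa: gained ['Q641M', 'S229Y'] -> total ['Q641M', 'S229Y']
Mutations(Kappa) = ['Q641M', 'S229Y']
Intersection: ['D554K', 'E528W', 'M789A', 'Q298T', 'Q641M', 'S229Y', 'S50Q', 'T917W', 'Y76M'] ∩ ['Q641M', 'S229Y'] = ['Q641M', 'S229Y']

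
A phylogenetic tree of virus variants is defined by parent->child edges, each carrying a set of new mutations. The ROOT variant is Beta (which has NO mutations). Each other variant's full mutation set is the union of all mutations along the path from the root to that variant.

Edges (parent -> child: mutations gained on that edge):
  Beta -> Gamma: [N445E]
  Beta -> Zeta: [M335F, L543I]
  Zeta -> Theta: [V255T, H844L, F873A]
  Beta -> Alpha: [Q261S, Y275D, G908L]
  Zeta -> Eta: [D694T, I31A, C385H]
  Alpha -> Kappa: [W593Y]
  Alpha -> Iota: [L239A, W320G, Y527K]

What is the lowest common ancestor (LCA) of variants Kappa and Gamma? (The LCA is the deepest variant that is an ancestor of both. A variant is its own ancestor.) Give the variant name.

Answer: Beta

Derivation:
Path from root to Kappa: Beta -> Alpha -> Kappa
  ancestors of Kappa: {Beta, Alpha, Kappa}
Path from root to Gamma: Beta -> Gamma
  ancestors of Gamma: {Beta, Gamma}
Common ancestors: {Beta}
Walk up from Gamma: Gamma (not in ancestors of Kappa), Beta (in ancestors of Kappa)
Deepest common ancestor (LCA) = Beta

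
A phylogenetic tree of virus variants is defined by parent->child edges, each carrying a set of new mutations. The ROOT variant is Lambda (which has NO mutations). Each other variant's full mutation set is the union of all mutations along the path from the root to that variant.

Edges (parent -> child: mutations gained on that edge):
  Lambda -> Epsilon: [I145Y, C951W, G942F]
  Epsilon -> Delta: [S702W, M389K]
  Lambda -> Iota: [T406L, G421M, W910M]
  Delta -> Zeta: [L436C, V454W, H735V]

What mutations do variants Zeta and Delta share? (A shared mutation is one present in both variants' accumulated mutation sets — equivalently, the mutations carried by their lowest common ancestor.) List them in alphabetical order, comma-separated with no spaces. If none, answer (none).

Accumulating mutations along path to Zeta:
  At Lambda: gained [] -> total []
  At Epsilon: gained ['I145Y', 'C951W', 'G942F'] -> total ['C951W', 'G942F', 'I145Y']
  At Delta: gained ['S702W', 'M389K'] -> total ['C951W', 'G942F', 'I145Y', 'M389K', 'S702W']
  At Zeta: gained ['L436C', 'V454W', 'H735V'] -> total ['C951W', 'G942F', 'H735V', 'I145Y', 'L436C', 'M389K', 'S702W', 'V454W']
Mutations(Zeta) = ['C951W', 'G942F', 'H735V', 'I145Y', 'L436C', 'M389K', 'S702W', 'V454W']
Accumulating mutations along path to Delta:
  At Lambda: gained [] -> total []
  At Epsilon: gained ['I145Y', 'C951W', 'G942F'] -> total ['C951W', 'G942F', 'I145Y']
  At Delta: gained ['S702W', 'M389K'] -> total ['C951W', 'G942F', 'I145Y', 'M389K', 'S702W']
Mutations(Delta) = ['C951W', 'G942F', 'I145Y', 'M389K', 'S702W']
Intersection: ['C951W', 'G942F', 'H735V', 'I145Y', 'L436C', 'M389K', 'S702W', 'V454W'] ∩ ['C951W', 'G942F', 'I145Y', 'M389K', 'S702W'] = ['C951W', 'G942F', 'I145Y', 'M389K', 'S702W']

Answer: C951W,G942F,I145Y,M389K,S702W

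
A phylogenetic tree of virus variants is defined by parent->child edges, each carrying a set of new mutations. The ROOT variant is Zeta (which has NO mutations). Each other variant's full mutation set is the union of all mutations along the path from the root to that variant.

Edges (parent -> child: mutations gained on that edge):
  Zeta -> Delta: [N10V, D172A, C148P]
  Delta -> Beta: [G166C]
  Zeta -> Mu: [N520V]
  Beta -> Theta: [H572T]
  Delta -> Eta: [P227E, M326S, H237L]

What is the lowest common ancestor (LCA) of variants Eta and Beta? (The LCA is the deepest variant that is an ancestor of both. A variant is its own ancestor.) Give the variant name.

Answer: Delta

Derivation:
Path from root to Eta: Zeta -> Delta -> Eta
  ancestors of Eta: {Zeta, Delta, Eta}
Path from root to Beta: Zeta -> Delta -> Beta
  ancestors of Beta: {Zeta, Delta, Beta}
Common ancestors: {Zeta, Delta}
Walk up from Beta: Beta (not in ancestors of Eta), Delta (in ancestors of Eta), Zeta (in ancestors of Eta)
Deepest common ancestor (LCA) = Delta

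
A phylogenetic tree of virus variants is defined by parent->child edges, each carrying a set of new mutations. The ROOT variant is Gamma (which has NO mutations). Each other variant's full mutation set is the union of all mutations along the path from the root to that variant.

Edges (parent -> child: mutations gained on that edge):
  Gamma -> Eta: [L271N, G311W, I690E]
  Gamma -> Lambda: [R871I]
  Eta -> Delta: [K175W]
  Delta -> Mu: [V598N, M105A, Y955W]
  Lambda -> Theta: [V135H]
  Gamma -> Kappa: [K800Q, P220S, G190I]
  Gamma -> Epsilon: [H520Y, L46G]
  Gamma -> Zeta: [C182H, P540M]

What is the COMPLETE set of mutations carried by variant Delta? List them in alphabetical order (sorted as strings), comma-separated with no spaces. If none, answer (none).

Answer: G311W,I690E,K175W,L271N

Derivation:
At Gamma: gained [] -> total []
At Eta: gained ['L271N', 'G311W', 'I690E'] -> total ['G311W', 'I690E', 'L271N']
At Delta: gained ['K175W'] -> total ['G311W', 'I690E', 'K175W', 'L271N']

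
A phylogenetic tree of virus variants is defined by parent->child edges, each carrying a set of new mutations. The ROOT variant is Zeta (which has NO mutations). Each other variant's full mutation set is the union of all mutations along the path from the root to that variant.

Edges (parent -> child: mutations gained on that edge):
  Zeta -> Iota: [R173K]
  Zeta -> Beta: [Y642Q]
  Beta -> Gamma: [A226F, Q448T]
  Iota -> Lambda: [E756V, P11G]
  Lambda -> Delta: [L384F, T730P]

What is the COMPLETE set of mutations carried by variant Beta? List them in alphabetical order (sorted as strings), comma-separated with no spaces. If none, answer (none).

Answer: Y642Q

Derivation:
At Zeta: gained [] -> total []
At Beta: gained ['Y642Q'] -> total ['Y642Q']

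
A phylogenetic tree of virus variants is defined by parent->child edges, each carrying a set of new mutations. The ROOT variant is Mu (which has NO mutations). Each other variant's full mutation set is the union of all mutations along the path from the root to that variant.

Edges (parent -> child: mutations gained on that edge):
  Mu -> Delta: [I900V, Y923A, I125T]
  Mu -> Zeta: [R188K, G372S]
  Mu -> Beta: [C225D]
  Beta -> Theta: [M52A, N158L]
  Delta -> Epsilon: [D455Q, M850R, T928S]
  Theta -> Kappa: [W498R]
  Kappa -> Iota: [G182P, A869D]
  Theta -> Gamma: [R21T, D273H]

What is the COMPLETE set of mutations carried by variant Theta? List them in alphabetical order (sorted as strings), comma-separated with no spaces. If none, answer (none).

Answer: C225D,M52A,N158L

Derivation:
At Mu: gained [] -> total []
At Beta: gained ['C225D'] -> total ['C225D']
At Theta: gained ['M52A', 'N158L'] -> total ['C225D', 'M52A', 'N158L']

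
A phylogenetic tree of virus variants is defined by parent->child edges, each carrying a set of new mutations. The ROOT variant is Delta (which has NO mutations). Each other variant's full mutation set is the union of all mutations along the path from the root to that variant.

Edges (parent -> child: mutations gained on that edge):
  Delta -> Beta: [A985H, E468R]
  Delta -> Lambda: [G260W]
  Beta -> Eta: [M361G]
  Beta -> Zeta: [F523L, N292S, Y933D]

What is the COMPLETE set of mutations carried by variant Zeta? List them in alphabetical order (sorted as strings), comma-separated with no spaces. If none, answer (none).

Answer: A985H,E468R,F523L,N292S,Y933D

Derivation:
At Delta: gained [] -> total []
At Beta: gained ['A985H', 'E468R'] -> total ['A985H', 'E468R']
At Zeta: gained ['F523L', 'N292S', 'Y933D'] -> total ['A985H', 'E468R', 'F523L', 'N292S', 'Y933D']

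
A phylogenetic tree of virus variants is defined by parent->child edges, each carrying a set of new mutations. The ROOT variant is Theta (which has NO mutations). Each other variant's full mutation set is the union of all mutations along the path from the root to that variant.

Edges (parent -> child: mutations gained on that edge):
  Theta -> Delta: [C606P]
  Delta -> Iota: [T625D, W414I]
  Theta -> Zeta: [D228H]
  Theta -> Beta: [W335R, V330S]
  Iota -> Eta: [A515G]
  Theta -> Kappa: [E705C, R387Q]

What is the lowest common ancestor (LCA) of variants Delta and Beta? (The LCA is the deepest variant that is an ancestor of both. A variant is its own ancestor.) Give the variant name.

Answer: Theta

Derivation:
Path from root to Delta: Theta -> Delta
  ancestors of Delta: {Theta, Delta}
Path from root to Beta: Theta -> Beta
  ancestors of Beta: {Theta, Beta}
Common ancestors: {Theta}
Walk up from Beta: Beta (not in ancestors of Delta), Theta (in ancestors of Delta)
Deepest common ancestor (LCA) = Theta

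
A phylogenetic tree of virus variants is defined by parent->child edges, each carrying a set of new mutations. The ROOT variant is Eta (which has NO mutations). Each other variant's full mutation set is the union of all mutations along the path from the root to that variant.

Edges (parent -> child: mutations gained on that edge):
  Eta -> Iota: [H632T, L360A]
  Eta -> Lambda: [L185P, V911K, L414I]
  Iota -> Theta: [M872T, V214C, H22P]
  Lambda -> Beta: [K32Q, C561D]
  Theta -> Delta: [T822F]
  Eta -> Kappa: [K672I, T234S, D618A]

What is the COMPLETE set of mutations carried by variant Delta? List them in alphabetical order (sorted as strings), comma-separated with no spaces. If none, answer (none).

Answer: H22P,H632T,L360A,M872T,T822F,V214C

Derivation:
At Eta: gained [] -> total []
At Iota: gained ['H632T', 'L360A'] -> total ['H632T', 'L360A']
At Theta: gained ['M872T', 'V214C', 'H22P'] -> total ['H22P', 'H632T', 'L360A', 'M872T', 'V214C']
At Delta: gained ['T822F'] -> total ['H22P', 'H632T', 'L360A', 'M872T', 'T822F', 'V214C']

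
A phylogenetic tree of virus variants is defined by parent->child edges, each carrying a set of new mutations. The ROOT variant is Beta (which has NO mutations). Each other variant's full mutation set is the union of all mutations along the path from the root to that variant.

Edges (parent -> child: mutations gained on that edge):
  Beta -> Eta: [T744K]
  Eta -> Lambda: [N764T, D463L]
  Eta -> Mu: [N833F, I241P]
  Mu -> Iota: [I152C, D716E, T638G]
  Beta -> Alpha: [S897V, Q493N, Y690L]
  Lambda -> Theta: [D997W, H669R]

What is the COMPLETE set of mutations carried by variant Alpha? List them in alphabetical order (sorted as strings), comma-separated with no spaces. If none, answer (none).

Answer: Q493N,S897V,Y690L

Derivation:
At Beta: gained [] -> total []
At Alpha: gained ['S897V', 'Q493N', 'Y690L'] -> total ['Q493N', 'S897V', 'Y690L']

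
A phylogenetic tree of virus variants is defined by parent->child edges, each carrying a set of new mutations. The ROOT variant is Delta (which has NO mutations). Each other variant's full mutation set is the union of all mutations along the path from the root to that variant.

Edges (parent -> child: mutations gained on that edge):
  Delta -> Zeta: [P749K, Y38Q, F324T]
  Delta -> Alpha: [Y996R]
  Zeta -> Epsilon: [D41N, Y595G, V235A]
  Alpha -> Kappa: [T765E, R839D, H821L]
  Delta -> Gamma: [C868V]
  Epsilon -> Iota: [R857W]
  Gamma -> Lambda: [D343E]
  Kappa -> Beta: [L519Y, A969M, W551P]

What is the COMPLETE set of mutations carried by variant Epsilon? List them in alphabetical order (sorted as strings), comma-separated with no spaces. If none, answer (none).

Answer: D41N,F324T,P749K,V235A,Y38Q,Y595G

Derivation:
At Delta: gained [] -> total []
At Zeta: gained ['P749K', 'Y38Q', 'F324T'] -> total ['F324T', 'P749K', 'Y38Q']
At Epsilon: gained ['D41N', 'Y595G', 'V235A'] -> total ['D41N', 'F324T', 'P749K', 'V235A', 'Y38Q', 'Y595G']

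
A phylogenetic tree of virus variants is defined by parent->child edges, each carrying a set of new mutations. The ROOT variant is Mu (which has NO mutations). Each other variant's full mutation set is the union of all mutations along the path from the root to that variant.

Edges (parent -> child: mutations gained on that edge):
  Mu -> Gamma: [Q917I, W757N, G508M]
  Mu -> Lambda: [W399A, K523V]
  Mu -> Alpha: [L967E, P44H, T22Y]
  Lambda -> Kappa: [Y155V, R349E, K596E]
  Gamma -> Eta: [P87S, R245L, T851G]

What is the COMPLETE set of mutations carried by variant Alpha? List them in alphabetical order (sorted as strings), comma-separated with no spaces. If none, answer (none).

Answer: L967E,P44H,T22Y

Derivation:
At Mu: gained [] -> total []
At Alpha: gained ['L967E', 'P44H', 'T22Y'] -> total ['L967E', 'P44H', 'T22Y']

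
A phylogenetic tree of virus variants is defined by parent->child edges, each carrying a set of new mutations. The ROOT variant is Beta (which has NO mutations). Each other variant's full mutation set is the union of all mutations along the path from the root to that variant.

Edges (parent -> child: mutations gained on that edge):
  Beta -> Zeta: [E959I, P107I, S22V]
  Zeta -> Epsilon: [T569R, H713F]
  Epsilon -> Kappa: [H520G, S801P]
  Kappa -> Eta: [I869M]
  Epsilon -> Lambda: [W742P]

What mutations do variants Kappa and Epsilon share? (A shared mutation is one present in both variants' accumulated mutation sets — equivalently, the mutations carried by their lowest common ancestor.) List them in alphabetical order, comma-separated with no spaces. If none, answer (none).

Answer: E959I,H713F,P107I,S22V,T569R

Derivation:
Accumulating mutations along path to Kappa:
  At Beta: gained [] -> total []
  At Zeta: gained ['E959I', 'P107I', 'S22V'] -> total ['E959I', 'P107I', 'S22V']
  At Epsilon: gained ['T569R', 'H713F'] -> total ['E959I', 'H713F', 'P107I', 'S22V', 'T569R']
  At Kappa: gained ['H520G', 'S801P'] -> total ['E959I', 'H520G', 'H713F', 'P107I', 'S22V', 'S801P', 'T569R']
Mutations(Kappa) = ['E959I', 'H520G', 'H713F', 'P107I', 'S22V', 'S801P', 'T569R']
Accumulating mutations along path to Epsilon:
  At Beta: gained [] -> total []
  At Zeta: gained ['E959I', 'P107I', 'S22V'] -> total ['E959I', 'P107I', 'S22V']
  At Epsilon: gained ['T569R', 'H713F'] -> total ['E959I', 'H713F', 'P107I', 'S22V', 'T569R']
Mutations(Epsilon) = ['E959I', 'H713F', 'P107I', 'S22V', 'T569R']
Intersection: ['E959I', 'H520G', 'H713F', 'P107I', 'S22V', 'S801P', 'T569R'] ∩ ['E959I', 'H713F', 'P107I', 'S22V', 'T569R'] = ['E959I', 'H713F', 'P107I', 'S22V', 'T569R']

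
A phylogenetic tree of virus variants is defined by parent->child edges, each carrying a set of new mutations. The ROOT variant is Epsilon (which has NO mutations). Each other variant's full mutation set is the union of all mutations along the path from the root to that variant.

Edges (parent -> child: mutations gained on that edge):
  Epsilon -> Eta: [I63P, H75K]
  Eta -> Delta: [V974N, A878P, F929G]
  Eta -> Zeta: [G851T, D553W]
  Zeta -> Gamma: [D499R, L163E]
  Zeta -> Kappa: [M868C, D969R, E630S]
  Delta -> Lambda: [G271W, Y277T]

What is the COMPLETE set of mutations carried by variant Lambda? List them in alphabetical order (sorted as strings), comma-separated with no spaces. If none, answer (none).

At Epsilon: gained [] -> total []
At Eta: gained ['I63P', 'H75K'] -> total ['H75K', 'I63P']
At Delta: gained ['V974N', 'A878P', 'F929G'] -> total ['A878P', 'F929G', 'H75K', 'I63P', 'V974N']
At Lambda: gained ['G271W', 'Y277T'] -> total ['A878P', 'F929G', 'G271W', 'H75K', 'I63P', 'V974N', 'Y277T']

Answer: A878P,F929G,G271W,H75K,I63P,V974N,Y277T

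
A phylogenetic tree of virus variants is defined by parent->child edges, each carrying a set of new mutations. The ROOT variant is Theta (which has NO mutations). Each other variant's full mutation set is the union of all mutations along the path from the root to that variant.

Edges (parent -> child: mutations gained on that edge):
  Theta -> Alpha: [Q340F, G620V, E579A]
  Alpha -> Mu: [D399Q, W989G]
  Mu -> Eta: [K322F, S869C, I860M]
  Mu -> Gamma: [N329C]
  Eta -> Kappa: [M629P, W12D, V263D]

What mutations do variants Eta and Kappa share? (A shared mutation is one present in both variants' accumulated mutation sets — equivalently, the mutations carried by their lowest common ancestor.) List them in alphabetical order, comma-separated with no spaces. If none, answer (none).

Answer: D399Q,E579A,G620V,I860M,K322F,Q340F,S869C,W989G

Derivation:
Accumulating mutations along path to Eta:
  At Theta: gained [] -> total []
  At Alpha: gained ['Q340F', 'G620V', 'E579A'] -> total ['E579A', 'G620V', 'Q340F']
  At Mu: gained ['D399Q', 'W989G'] -> total ['D399Q', 'E579A', 'G620V', 'Q340F', 'W989G']
  At Eta: gained ['K322F', 'S869C', 'I860M'] -> total ['D399Q', 'E579A', 'G620V', 'I860M', 'K322F', 'Q340F', 'S869C', 'W989G']
Mutations(Eta) = ['D399Q', 'E579A', 'G620V', 'I860M', 'K322F', 'Q340F', 'S869C', 'W989G']
Accumulating mutations along path to Kappa:
  At Theta: gained [] -> total []
  At Alpha: gained ['Q340F', 'G620V', 'E579A'] -> total ['E579A', 'G620V', 'Q340F']
  At Mu: gained ['D399Q', 'W989G'] -> total ['D399Q', 'E579A', 'G620V', 'Q340F', 'W989G']
  At Eta: gained ['K322F', 'S869C', 'I860M'] -> total ['D399Q', 'E579A', 'G620V', 'I860M', 'K322F', 'Q340F', 'S869C', 'W989G']
  At Kappa: gained ['M629P', 'W12D', 'V263D'] -> total ['D399Q', 'E579A', 'G620V', 'I860M', 'K322F', 'M629P', 'Q340F', 'S869C', 'V263D', 'W12D', 'W989G']
Mutations(Kappa) = ['D399Q', 'E579A', 'G620V', 'I860M', 'K322F', 'M629P', 'Q340F', 'S869C', 'V263D', 'W12D', 'W989G']
Intersection: ['D399Q', 'E579A', 'G620V', 'I860M', 'K322F', 'Q340F', 'S869C', 'W989G'] ∩ ['D399Q', 'E579A', 'G620V', 'I860M', 'K322F', 'M629P', 'Q340F', 'S869C', 'V263D', 'W12D', 'W989G'] = ['D399Q', 'E579A', 'G620V', 'I860M', 'K322F', 'Q340F', 'S869C', 'W989G']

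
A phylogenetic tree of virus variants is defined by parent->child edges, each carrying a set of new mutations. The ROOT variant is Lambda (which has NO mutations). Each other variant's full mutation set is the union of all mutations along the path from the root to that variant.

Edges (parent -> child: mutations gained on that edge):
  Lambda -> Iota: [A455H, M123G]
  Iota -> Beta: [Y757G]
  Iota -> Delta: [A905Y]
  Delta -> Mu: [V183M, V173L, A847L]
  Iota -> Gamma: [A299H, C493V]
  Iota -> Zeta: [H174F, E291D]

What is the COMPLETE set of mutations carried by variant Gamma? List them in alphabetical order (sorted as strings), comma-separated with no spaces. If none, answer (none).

At Lambda: gained [] -> total []
At Iota: gained ['A455H', 'M123G'] -> total ['A455H', 'M123G']
At Gamma: gained ['A299H', 'C493V'] -> total ['A299H', 'A455H', 'C493V', 'M123G']

Answer: A299H,A455H,C493V,M123G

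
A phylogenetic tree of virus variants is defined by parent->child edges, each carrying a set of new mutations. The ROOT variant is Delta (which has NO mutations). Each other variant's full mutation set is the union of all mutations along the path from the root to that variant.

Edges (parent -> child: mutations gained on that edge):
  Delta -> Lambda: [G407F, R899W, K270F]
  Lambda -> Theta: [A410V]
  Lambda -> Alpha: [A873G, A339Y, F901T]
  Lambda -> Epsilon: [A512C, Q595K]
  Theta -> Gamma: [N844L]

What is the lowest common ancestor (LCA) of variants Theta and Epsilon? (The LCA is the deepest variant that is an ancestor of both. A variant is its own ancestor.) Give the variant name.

Path from root to Theta: Delta -> Lambda -> Theta
  ancestors of Theta: {Delta, Lambda, Theta}
Path from root to Epsilon: Delta -> Lambda -> Epsilon
  ancestors of Epsilon: {Delta, Lambda, Epsilon}
Common ancestors: {Delta, Lambda}
Walk up from Epsilon: Epsilon (not in ancestors of Theta), Lambda (in ancestors of Theta), Delta (in ancestors of Theta)
Deepest common ancestor (LCA) = Lambda

Answer: Lambda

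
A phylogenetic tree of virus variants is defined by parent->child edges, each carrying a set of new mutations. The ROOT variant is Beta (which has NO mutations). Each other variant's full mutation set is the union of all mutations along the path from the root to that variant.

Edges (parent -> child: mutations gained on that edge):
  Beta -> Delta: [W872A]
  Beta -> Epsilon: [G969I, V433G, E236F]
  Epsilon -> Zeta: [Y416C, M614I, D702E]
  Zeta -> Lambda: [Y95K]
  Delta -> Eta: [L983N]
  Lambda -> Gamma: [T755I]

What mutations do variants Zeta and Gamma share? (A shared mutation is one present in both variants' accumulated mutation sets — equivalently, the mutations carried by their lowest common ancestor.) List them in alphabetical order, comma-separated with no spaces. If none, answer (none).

Accumulating mutations along path to Zeta:
  At Beta: gained [] -> total []
  At Epsilon: gained ['G969I', 'V433G', 'E236F'] -> total ['E236F', 'G969I', 'V433G']
  At Zeta: gained ['Y416C', 'M614I', 'D702E'] -> total ['D702E', 'E236F', 'G969I', 'M614I', 'V433G', 'Y416C']
Mutations(Zeta) = ['D702E', 'E236F', 'G969I', 'M614I', 'V433G', 'Y416C']
Accumulating mutations along path to Gamma:
  At Beta: gained [] -> total []
  At Epsilon: gained ['G969I', 'V433G', 'E236F'] -> total ['E236F', 'G969I', 'V433G']
  At Zeta: gained ['Y416C', 'M614I', 'D702E'] -> total ['D702E', 'E236F', 'G969I', 'M614I', 'V433G', 'Y416C']
  At Lambda: gained ['Y95K'] -> total ['D702E', 'E236F', 'G969I', 'M614I', 'V433G', 'Y416C', 'Y95K']
  At Gamma: gained ['T755I'] -> total ['D702E', 'E236F', 'G969I', 'M614I', 'T755I', 'V433G', 'Y416C', 'Y95K']
Mutations(Gamma) = ['D702E', 'E236F', 'G969I', 'M614I', 'T755I', 'V433G', 'Y416C', 'Y95K']
Intersection: ['D702E', 'E236F', 'G969I', 'M614I', 'V433G', 'Y416C'] ∩ ['D702E', 'E236F', 'G969I', 'M614I', 'T755I', 'V433G', 'Y416C', 'Y95K'] = ['D702E', 'E236F', 'G969I', 'M614I', 'V433G', 'Y416C']

Answer: D702E,E236F,G969I,M614I,V433G,Y416C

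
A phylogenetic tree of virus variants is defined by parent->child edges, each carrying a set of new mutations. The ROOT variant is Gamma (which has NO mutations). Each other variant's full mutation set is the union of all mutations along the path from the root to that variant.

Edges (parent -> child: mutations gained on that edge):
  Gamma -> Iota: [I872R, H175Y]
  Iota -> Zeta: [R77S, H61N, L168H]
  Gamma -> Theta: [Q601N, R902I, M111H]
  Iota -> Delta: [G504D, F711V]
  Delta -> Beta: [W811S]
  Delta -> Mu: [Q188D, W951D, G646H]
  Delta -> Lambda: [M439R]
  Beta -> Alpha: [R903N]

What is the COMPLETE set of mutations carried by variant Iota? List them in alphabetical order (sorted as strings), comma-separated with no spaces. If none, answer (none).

At Gamma: gained [] -> total []
At Iota: gained ['I872R', 'H175Y'] -> total ['H175Y', 'I872R']

Answer: H175Y,I872R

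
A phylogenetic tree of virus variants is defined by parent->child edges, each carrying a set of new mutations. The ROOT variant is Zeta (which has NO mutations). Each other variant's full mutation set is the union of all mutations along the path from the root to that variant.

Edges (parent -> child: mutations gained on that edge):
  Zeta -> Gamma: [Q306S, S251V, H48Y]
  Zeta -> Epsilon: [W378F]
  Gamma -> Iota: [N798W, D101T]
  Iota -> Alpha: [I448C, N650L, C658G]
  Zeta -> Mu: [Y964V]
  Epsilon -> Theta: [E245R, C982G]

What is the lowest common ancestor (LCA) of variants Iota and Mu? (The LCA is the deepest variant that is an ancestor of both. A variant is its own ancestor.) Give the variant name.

Answer: Zeta

Derivation:
Path from root to Iota: Zeta -> Gamma -> Iota
  ancestors of Iota: {Zeta, Gamma, Iota}
Path from root to Mu: Zeta -> Mu
  ancestors of Mu: {Zeta, Mu}
Common ancestors: {Zeta}
Walk up from Mu: Mu (not in ancestors of Iota), Zeta (in ancestors of Iota)
Deepest common ancestor (LCA) = Zeta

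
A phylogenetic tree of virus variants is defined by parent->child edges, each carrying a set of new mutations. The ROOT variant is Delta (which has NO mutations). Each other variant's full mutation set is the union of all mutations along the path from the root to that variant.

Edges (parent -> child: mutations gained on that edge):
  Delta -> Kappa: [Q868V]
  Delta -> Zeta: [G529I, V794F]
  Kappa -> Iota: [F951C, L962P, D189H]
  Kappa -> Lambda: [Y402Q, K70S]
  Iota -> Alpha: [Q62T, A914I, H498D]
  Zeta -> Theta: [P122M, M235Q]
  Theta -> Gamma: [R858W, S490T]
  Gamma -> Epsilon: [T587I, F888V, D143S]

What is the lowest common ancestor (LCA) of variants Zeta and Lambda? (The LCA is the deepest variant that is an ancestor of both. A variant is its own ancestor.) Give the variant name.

Answer: Delta

Derivation:
Path from root to Zeta: Delta -> Zeta
  ancestors of Zeta: {Delta, Zeta}
Path from root to Lambda: Delta -> Kappa -> Lambda
  ancestors of Lambda: {Delta, Kappa, Lambda}
Common ancestors: {Delta}
Walk up from Lambda: Lambda (not in ancestors of Zeta), Kappa (not in ancestors of Zeta), Delta (in ancestors of Zeta)
Deepest common ancestor (LCA) = Delta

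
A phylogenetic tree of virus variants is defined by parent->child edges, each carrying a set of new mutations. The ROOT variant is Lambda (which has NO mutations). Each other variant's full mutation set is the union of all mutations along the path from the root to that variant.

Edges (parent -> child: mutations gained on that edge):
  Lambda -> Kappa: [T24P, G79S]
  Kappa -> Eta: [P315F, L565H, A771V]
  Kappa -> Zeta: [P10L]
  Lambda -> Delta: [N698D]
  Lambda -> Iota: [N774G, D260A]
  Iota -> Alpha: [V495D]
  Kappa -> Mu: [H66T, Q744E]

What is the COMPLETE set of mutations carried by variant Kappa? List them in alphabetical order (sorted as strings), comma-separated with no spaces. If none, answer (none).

Answer: G79S,T24P

Derivation:
At Lambda: gained [] -> total []
At Kappa: gained ['T24P', 'G79S'] -> total ['G79S', 'T24P']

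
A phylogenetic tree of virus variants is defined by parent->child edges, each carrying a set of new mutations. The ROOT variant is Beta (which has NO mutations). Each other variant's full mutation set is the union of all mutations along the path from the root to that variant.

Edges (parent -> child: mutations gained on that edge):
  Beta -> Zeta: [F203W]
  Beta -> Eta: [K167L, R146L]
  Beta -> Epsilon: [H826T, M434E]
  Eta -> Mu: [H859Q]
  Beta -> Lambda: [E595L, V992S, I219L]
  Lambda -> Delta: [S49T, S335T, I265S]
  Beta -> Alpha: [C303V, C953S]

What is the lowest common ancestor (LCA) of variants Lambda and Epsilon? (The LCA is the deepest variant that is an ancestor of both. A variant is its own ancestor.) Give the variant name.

Answer: Beta

Derivation:
Path from root to Lambda: Beta -> Lambda
  ancestors of Lambda: {Beta, Lambda}
Path from root to Epsilon: Beta -> Epsilon
  ancestors of Epsilon: {Beta, Epsilon}
Common ancestors: {Beta}
Walk up from Epsilon: Epsilon (not in ancestors of Lambda), Beta (in ancestors of Lambda)
Deepest common ancestor (LCA) = Beta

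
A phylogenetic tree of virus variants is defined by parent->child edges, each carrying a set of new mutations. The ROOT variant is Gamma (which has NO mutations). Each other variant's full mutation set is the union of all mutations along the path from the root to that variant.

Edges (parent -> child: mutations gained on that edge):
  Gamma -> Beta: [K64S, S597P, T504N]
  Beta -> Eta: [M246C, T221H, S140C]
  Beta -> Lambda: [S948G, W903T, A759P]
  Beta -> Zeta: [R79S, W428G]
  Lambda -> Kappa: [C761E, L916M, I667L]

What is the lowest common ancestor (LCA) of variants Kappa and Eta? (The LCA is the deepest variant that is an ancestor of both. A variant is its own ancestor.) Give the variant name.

Path from root to Kappa: Gamma -> Beta -> Lambda -> Kappa
  ancestors of Kappa: {Gamma, Beta, Lambda, Kappa}
Path from root to Eta: Gamma -> Beta -> Eta
  ancestors of Eta: {Gamma, Beta, Eta}
Common ancestors: {Gamma, Beta}
Walk up from Eta: Eta (not in ancestors of Kappa), Beta (in ancestors of Kappa), Gamma (in ancestors of Kappa)
Deepest common ancestor (LCA) = Beta

Answer: Beta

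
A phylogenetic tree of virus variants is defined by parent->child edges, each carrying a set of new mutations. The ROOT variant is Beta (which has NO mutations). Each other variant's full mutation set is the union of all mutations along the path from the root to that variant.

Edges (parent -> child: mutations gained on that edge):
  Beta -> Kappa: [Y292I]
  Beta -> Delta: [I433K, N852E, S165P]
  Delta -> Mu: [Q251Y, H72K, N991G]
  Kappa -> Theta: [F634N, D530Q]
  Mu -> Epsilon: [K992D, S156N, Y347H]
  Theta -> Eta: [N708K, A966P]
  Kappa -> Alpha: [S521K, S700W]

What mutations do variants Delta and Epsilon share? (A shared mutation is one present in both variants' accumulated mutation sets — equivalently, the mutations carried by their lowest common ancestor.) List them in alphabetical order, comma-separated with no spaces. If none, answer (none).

Accumulating mutations along path to Delta:
  At Beta: gained [] -> total []
  At Delta: gained ['I433K', 'N852E', 'S165P'] -> total ['I433K', 'N852E', 'S165P']
Mutations(Delta) = ['I433K', 'N852E', 'S165P']
Accumulating mutations along path to Epsilon:
  At Beta: gained [] -> total []
  At Delta: gained ['I433K', 'N852E', 'S165P'] -> total ['I433K', 'N852E', 'S165P']
  At Mu: gained ['Q251Y', 'H72K', 'N991G'] -> total ['H72K', 'I433K', 'N852E', 'N991G', 'Q251Y', 'S165P']
  At Epsilon: gained ['K992D', 'S156N', 'Y347H'] -> total ['H72K', 'I433K', 'K992D', 'N852E', 'N991G', 'Q251Y', 'S156N', 'S165P', 'Y347H']
Mutations(Epsilon) = ['H72K', 'I433K', 'K992D', 'N852E', 'N991G', 'Q251Y', 'S156N', 'S165P', 'Y347H']
Intersection: ['I433K', 'N852E', 'S165P'] ∩ ['H72K', 'I433K', 'K992D', 'N852E', 'N991G', 'Q251Y', 'S156N', 'S165P', 'Y347H'] = ['I433K', 'N852E', 'S165P']

Answer: I433K,N852E,S165P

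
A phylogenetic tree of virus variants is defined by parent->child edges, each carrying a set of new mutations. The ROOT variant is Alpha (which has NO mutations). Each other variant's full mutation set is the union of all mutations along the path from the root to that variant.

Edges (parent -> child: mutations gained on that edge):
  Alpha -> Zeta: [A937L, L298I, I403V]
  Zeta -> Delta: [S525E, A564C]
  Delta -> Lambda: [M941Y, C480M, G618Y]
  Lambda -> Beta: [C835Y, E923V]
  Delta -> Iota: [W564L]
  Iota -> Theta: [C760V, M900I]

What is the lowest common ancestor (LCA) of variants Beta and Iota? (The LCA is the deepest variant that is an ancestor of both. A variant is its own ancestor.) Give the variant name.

Path from root to Beta: Alpha -> Zeta -> Delta -> Lambda -> Beta
  ancestors of Beta: {Alpha, Zeta, Delta, Lambda, Beta}
Path from root to Iota: Alpha -> Zeta -> Delta -> Iota
  ancestors of Iota: {Alpha, Zeta, Delta, Iota}
Common ancestors: {Alpha, Zeta, Delta}
Walk up from Iota: Iota (not in ancestors of Beta), Delta (in ancestors of Beta), Zeta (in ancestors of Beta), Alpha (in ancestors of Beta)
Deepest common ancestor (LCA) = Delta

Answer: Delta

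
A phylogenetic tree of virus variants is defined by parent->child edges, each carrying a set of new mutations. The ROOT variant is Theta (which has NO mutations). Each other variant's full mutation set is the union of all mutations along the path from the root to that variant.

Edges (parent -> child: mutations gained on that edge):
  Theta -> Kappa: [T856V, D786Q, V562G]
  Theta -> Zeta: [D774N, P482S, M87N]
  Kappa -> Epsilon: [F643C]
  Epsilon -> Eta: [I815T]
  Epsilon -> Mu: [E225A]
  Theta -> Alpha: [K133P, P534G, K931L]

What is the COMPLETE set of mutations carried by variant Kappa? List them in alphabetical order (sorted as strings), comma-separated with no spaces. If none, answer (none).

At Theta: gained [] -> total []
At Kappa: gained ['T856V', 'D786Q', 'V562G'] -> total ['D786Q', 'T856V', 'V562G']

Answer: D786Q,T856V,V562G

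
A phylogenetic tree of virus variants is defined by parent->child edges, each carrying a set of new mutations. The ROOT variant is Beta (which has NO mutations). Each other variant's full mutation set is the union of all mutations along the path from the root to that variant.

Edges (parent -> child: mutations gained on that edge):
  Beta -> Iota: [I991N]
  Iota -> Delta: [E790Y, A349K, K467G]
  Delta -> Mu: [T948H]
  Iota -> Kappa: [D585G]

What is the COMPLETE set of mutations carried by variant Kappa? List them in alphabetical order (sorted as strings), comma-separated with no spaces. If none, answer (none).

Answer: D585G,I991N

Derivation:
At Beta: gained [] -> total []
At Iota: gained ['I991N'] -> total ['I991N']
At Kappa: gained ['D585G'] -> total ['D585G', 'I991N']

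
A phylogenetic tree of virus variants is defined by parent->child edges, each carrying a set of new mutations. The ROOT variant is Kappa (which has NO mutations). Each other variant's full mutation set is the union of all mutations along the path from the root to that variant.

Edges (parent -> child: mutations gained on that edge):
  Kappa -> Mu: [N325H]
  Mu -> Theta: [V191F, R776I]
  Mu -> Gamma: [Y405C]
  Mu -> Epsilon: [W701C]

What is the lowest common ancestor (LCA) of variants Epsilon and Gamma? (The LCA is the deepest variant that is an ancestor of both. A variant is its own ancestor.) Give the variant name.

Path from root to Epsilon: Kappa -> Mu -> Epsilon
  ancestors of Epsilon: {Kappa, Mu, Epsilon}
Path from root to Gamma: Kappa -> Mu -> Gamma
  ancestors of Gamma: {Kappa, Mu, Gamma}
Common ancestors: {Kappa, Mu}
Walk up from Gamma: Gamma (not in ancestors of Epsilon), Mu (in ancestors of Epsilon), Kappa (in ancestors of Epsilon)
Deepest common ancestor (LCA) = Mu

Answer: Mu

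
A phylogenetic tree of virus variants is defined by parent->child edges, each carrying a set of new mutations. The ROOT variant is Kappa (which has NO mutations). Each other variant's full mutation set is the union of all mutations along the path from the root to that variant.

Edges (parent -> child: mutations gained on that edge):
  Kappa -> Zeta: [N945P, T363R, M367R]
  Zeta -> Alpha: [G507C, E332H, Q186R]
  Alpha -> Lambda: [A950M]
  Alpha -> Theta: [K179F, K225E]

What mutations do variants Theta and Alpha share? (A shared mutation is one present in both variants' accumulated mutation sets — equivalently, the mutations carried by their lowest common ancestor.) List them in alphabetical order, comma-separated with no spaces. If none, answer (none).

Accumulating mutations along path to Theta:
  At Kappa: gained [] -> total []
  At Zeta: gained ['N945P', 'T363R', 'M367R'] -> total ['M367R', 'N945P', 'T363R']
  At Alpha: gained ['G507C', 'E332H', 'Q186R'] -> total ['E332H', 'G507C', 'M367R', 'N945P', 'Q186R', 'T363R']
  At Theta: gained ['K179F', 'K225E'] -> total ['E332H', 'G507C', 'K179F', 'K225E', 'M367R', 'N945P', 'Q186R', 'T363R']
Mutations(Theta) = ['E332H', 'G507C', 'K179F', 'K225E', 'M367R', 'N945P', 'Q186R', 'T363R']
Accumulating mutations along path to Alpha:
  At Kappa: gained [] -> total []
  At Zeta: gained ['N945P', 'T363R', 'M367R'] -> total ['M367R', 'N945P', 'T363R']
  At Alpha: gained ['G507C', 'E332H', 'Q186R'] -> total ['E332H', 'G507C', 'M367R', 'N945P', 'Q186R', 'T363R']
Mutations(Alpha) = ['E332H', 'G507C', 'M367R', 'N945P', 'Q186R', 'T363R']
Intersection: ['E332H', 'G507C', 'K179F', 'K225E', 'M367R', 'N945P', 'Q186R', 'T363R'] ∩ ['E332H', 'G507C', 'M367R', 'N945P', 'Q186R', 'T363R'] = ['E332H', 'G507C', 'M367R', 'N945P', 'Q186R', 'T363R']

Answer: E332H,G507C,M367R,N945P,Q186R,T363R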